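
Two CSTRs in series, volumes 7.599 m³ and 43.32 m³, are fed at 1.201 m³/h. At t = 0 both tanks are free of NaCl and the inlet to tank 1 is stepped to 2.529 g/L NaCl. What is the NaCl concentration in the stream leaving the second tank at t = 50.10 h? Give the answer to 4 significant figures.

Species balance on tank i: dCᵢ/dt = (Cᵢ₋₁ − Cᵢ)/τᵢ with τᵢ = Vᵢ/Q.
τ₁ = 7.599/1.201 = 6.32723 h; τ₂ = 43.32/1.201 = 36.0699 h.
Tank 1: C₁ = C_in(1 − e^(−t/τ₁)). Tank 2 (τ₁ ≠ τ₂): C₂ = C_in[1 − (τ₁ e^(−t/τ₁) − τ₂ e^(−t/τ₂))/(τ₁ − τ₂)].
At t = 50.10: e^(−t/τ₁) = 0.000364071, e^(−t/τ₂) = 0.249332.
C₂ = 2.529·[1 − (6.32723·0.000364071 − 36.0699·0.249332)/(-29.7427)] = 2.529·0.697704 = 1.76449 g/L.

1.764 g/L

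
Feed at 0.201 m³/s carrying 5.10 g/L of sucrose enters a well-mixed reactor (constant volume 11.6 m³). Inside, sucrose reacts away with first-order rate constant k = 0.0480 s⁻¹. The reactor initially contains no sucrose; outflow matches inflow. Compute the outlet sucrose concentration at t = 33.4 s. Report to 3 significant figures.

Accumulation = in − out − consumed: V dC/dt = Q C_in − Q C − k V C.
dC/dt = (Q/V) C_in − (Q/V + k) C; effective rate a = Q/V + k = 0.017328 + 0.0480 = 0.065328 s⁻¹.
C_ss = Q C_in/(Q + kV) = 1.3527 g/L; C(t) = C_ss + (C₀ − C_ss) e^(−a t).
C(33.4) = 1.3527 + (-1.3527)·e^(−0.065328·33.4) = 1.3527 + (-1.3527)·0.11282 = 1.2001 g/L.

1.20 g/L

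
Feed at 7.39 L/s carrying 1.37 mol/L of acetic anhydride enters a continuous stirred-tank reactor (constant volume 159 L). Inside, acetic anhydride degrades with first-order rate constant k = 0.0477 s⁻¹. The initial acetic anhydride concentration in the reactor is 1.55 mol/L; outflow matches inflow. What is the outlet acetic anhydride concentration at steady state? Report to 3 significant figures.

0.676 mol/L

Accumulation = in − out − consumed: V dC/dt = Q C_in − Q C − k V C.
At steady state: 0 = Q C_in − (Q + kV) C_ss, so C_ss = Q C_in/(Q + kV).
C_ss = 7.39·1.37/(7.39 + 0.0477·159) = 10.124/14.974 = 0.67611 mol/L.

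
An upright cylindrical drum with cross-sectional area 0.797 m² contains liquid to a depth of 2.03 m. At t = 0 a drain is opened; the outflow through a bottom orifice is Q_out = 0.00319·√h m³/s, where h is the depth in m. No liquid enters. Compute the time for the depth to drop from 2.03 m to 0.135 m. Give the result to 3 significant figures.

528 s

Unsteady balance on liquid volume: A dh/dt = −0.00319 √h.
Separate and integrate: 2(√h − √h₀) = −(0.00319/A) t.
t = 2A(√h₀ − √h)/0.00319 = 2·0.797·(√2.03 − √0.135)/0.00319
  = 1.5940 × (1.4248 − 0.36742) / 0.00319 = 528.35 s.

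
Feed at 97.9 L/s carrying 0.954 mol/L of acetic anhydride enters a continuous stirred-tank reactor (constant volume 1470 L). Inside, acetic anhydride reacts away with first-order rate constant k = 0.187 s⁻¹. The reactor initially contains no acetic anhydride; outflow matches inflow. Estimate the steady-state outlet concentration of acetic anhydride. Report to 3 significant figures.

0.251 mol/L

Accumulation = in − out − consumed: V dC/dt = Q C_in − Q C − k V C.
At steady state: 0 = Q C_in − (Q + kV) C_ss, so C_ss = Q C_in/(Q + kV).
C_ss = 97.9·0.954/(97.9 + 0.187·1470) = 93.397/372.79 = 0.25053 mol/L.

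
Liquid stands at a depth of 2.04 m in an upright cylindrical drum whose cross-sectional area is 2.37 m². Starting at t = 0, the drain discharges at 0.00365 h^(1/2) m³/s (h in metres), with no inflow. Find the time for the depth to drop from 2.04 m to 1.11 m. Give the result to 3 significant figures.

With no inflow, A dh/dt = −0.00365 √h.
∫ h^(−1/2) dh = −(0.00365/A) ∫ dt, giving 2√h = 2√h₀ − (0.00365/A) t.
t = 2A(√h₀ − √h)/0.00365 = 2·2.37·(√2.04 − √1.11)/0.00365
  = 4.7400 × (1.4283 − 1.0536) / 0.00365 = 486.62 s.

487 s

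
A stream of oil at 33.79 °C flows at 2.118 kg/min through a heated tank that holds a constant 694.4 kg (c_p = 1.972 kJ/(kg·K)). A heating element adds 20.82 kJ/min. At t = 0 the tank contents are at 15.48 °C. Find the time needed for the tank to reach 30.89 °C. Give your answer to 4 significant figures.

355.2 min

Unsteady energy balance on the tank contents: M c_p dT/dt = ṁ c_p (T_in − T) + 20.82.
τ = M/ṁ = 327.856 min; T_ss = T_in + Q̇/(ṁ c_p) = 38.7748 °C.
T(t) = T_ss + (T₀ − T_ss) e^(−t/τ). Set T = 30.89:
e^(−t/τ) = (30.89 − 38.7748)/(15.48 − 38.7748) = 0.338479
t = −327.856 · ln(0.338479) = 355.165 min.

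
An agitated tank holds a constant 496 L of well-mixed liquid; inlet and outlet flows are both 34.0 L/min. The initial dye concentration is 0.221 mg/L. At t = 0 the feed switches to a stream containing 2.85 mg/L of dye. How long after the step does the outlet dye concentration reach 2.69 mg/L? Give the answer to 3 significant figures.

Species balance: V dC/dt = Q(C_in − C) ⇒ τ = V/Q = 14.588 min.
C(t) = C_in + (C₀ − C_in) e^(−t/τ). Set C = 2.69 and solve for t:
e^(−t/τ) = (C − C_in)/(C₀ − C_in) = (2.69 − 2.85)/(0.221 − 2.85) = 0.060860
t = −τ ln(…) = 14.588 × 2.7992 = 40.835 min.

40.8 min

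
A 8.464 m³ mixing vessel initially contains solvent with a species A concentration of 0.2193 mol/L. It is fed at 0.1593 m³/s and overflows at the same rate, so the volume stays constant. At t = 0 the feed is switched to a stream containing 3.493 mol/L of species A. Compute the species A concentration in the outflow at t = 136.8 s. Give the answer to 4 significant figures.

Unsteady species balance (constant V, well mixed): V dC/dt = Q(C_in − C).
Time constant τ = V/Q = 8.464/0.1593 = 53.1325 s.
C approaches C_in exponentially: C(t) = C_in + (C₀ − C_in) e^(−t/τ).
C(136.8) = 3.493 + (0.2193 − 3.493)·e^(−136.8/53.1325) = 3.493 + (-3.27370)·0.0761769 = 3.24362 mol/L.

3.244 mol/L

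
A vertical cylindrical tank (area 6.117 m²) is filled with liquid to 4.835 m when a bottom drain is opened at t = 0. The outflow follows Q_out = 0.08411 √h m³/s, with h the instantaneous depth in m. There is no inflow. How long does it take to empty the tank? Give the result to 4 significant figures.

Unsteady balance on liquid volume: A dh/dt = −0.08411 √h.
Separate and integrate: 2(√h − √h₀) = −(0.08411/A) t.
Tank is empty when √h = 0: t_empty = 2A√h₀/0.08411.
t_empty = 2·6.117·√4.835/0.08411 = 12.2340·2.19886/0.08411 = 319.830 s.

319.8 s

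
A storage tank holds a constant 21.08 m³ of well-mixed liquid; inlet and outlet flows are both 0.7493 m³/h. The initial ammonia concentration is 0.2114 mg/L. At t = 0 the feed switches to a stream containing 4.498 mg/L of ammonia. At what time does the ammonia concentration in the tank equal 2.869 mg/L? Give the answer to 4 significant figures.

27.22 h

Species balance: V dC/dt = Q(C_in − C) ⇒ τ = V/Q = 28.1329 h.
C(t) = C_in + (C₀ − C_in) e^(−t/τ). Set C = 2.869 and solve for t:
e^(−t/τ) = (C − C_in)/(C₀ − C_in) = (2.869 − 4.498)/(0.2114 − 4.498) = 0.380021
t = −τ ln(…) = 28.1329 × 0.967528 = 27.2194 h.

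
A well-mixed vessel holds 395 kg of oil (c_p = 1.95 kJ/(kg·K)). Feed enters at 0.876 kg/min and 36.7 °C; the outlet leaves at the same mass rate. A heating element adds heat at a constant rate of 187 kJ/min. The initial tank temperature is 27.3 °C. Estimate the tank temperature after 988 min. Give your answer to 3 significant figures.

133 °C

Unsteady energy balance on the tank contents: M c_p dT/dt = ṁ c_p (T_in − T) + 187.
τ = M/ṁ = 450.91 min; T_ss = T_in + Q̇/(ṁ c_p) = 36.7 + 187/(0.876·1.95) = 146.17 °C.
T approaches T_ss exponentially: T(t) = T_ss + (T₀ − T_ss) e^(−t/τ).
T(988) = 146.17 + (-118.87)·e^(−988/450.91) = 146.17 + (-118.87)·0.11179 = 132.88 °C.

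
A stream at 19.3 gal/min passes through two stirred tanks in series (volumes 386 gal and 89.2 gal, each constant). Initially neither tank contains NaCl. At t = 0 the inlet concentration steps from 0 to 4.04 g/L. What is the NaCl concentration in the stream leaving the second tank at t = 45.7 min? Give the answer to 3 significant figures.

3.51 g/L

Time constants: τᵢ = Vᵢ/Q for each well-mixed tank.
τ₁ = 386/19.3 = 20.000 min; τ₂ = 89.2/19.3 = 4.6218 min.
Tank 1: C₁ = C_in(1 − e^(−t/τ₁)). Tank 2 (τ₁ ≠ τ₂): C₂ = C_in[1 − (τ₁ e^(−t/τ₁) − τ₂ e^(−t/τ₂))/(τ₁ − τ₂)].
At t = 45.7: e^(−t/τ₁) = 0.10177, e^(−t/τ₂) = 5.0780e-05.
C₂ = 4.04·[1 − (20.000·0.10177 − 4.6218·5.0780e-05)/(15.378)] = 4.04·0.86765 = 3.5053 g/L.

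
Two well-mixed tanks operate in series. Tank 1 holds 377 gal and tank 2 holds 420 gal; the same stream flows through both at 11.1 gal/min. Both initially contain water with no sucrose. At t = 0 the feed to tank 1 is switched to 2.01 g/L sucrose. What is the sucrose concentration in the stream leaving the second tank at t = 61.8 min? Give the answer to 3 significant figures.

1.03 g/L

Time constants: τᵢ = Vᵢ/Q for each well-mixed tank.
τ₁ = 377/11.1 = 33.964 min; τ₂ = 420/11.1 = 37.838 min.
Solving the cascade with C₁(0)=C₂(0)=0 gives C₂(t) = C_in[1 − (τ₁ e^(−t/τ₁) − τ₂ e^(−t/τ₂))/(τ₁ − τ₂)].
At t = 61.8: e^(−t/τ₁) = 0.16209, e^(−t/τ₂) = 0.19529.
C₂ = 2.01·[1 − (33.964·0.16209 − 37.838·0.19529)/(-3.8739)] = 2.01·0.51370 = 1.0325 g/L.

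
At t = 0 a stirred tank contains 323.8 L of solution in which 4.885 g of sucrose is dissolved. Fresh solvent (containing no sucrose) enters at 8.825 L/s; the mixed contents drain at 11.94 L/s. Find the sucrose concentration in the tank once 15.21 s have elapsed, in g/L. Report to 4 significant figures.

Total volume: dV/dt = Q_in − Q_out = -3.11500 L/s, so V(t) = 323.8 − 3.11500 t and V(15.21) = 276.421 L.
Solute balance: dm/dt = 0 − Q_out C = −Q_out m/V(t).
Separate: dm/m = −Q_out dt/V(t) ⇒ ln(m/m₀) = −(Q_out/(Q_in−Q_out)) ln(V/V₀).
m = m₀ (V₀/V)^(Q_out/(Q_in−Q_out)) = 4.885 × (323.8/276.421)^(-3.83307) = 2.66385 g.
C = m/V = 2.66385/276.421 = 0.00963694 g/L.

0.009637 g/L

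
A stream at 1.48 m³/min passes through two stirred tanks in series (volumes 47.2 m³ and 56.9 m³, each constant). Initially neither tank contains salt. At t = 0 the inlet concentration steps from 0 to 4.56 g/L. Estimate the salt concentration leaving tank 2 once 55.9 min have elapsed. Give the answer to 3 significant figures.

2.16 g/L

Species balance on tank i: dCᵢ/dt = (Cᵢ₋₁ − Cᵢ)/τᵢ with τᵢ = Vᵢ/Q.
τ₁ = 47.2/1.48 = 31.892 min; τ₂ = 56.9/1.48 = 38.446 min.
Tank 1: C₁ = C_in(1 − e^(−t/τ₁)). Tank 2 (τ₁ ≠ τ₂): C₂ = C_in[1 − (τ₁ e^(−t/τ₁) − τ₂ e^(−t/τ₂))/(τ₁ − τ₂)].
At t = 55.9: e^(−t/τ₁) = 0.17329, e^(−t/τ₂) = 0.23364.
C₂ = 4.56·[1 − (31.892·0.17329 − 38.446·0.23364)/(-6.5541)] = 4.56·0.47271 = 2.1556 g/L.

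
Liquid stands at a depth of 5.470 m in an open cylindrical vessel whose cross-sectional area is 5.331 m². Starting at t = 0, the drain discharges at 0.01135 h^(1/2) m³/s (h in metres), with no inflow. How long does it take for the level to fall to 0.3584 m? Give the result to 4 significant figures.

1635 s

A dh/dt = −Q_out = −0.01135 √h.
This is separable: 2 d(√h)/dt = −0.01135/A, so √h = √h₀ − (0.01135/(2A)) t.
t = 2A(√h₀ − √h)/0.01135 = 2·5.331·(√5.470 − √0.3584)/0.01135
  = 10.6620 × (2.33880 − 0.598665) / 0.01135 = 1634.66 s.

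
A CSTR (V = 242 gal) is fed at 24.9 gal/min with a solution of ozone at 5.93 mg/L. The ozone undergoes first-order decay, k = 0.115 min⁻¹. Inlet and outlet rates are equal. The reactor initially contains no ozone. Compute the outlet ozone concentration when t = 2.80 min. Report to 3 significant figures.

1.28 mg/L

Species balance: V dC/dt = Q C_in − Q C − k V C.
This is linear with rate a = Q/V + k = 0.21789 min⁻¹.
C_ss = Q C_in/(Q + kV) = 2.8002 mg/L; C(t) = C_ss + (C₀ − C_ss) e^(−a t).
C(2.80) = 2.8002 + (-2.8002)·e^(−0.21789·2.80) = 2.8002 + (-2.8002)·0.54330 = 1.2789 mg/L.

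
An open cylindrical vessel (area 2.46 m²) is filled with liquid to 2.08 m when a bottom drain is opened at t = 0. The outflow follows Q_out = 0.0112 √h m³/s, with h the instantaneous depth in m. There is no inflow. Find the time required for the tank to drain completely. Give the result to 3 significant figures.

634 s

With no inflow, A dh/dt = −0.0112 √h.
∫ h^(−1/2) dh = −(0.0112/A) ∫ dt, giving 2√h = 2√h₀ − (0.0112/A) t.
Set h = 0: 2√h₀ = (0.0112/A) t_empty ⇒ t_empty = 2A√h₀/0.0112.
t_empty = 2·2.46·√2.08/0.0112 = 4.9200·1.4422/0.0112 = 633.55 s.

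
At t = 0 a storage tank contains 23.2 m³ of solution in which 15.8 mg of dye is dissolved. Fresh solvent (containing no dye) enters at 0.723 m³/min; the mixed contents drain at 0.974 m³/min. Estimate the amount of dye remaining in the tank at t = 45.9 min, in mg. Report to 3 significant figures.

Let m(t) be the amount of dye. Volume: V(t) = V₀ + (Q_in − Q_out) t = 23.2 − 0.25100 t; V(45.9) = 11.679 m³.
Species balance (pure solvent in): dm/dt = −Q_out · m/V(t).
Separate: dm/m = −Q_out dt/V(t) ⇒ ln(m/m₀) = −(Q_out/(Q_in−Q_out)) ln(V/V₀).
m = m₀ (V₀/V)^(Q_out/(Q_in−Q_out)) = 15.8 × (23.2/11.679)^(-3.8805) = 1.1015 mg.

1.10 mg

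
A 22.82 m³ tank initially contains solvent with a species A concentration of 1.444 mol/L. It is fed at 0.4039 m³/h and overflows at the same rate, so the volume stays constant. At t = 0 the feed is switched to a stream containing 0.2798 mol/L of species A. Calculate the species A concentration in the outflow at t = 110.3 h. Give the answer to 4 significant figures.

0.4451 mol/L

Accumulation = in − out for the solute gives V dC/dt = Q(C_in − C).
Time constant τ = V/Q = 22.82/0.4039 = 56.4991 h.
Integrating: C(t) = C_in + (C₀ − C_in) e^(−t/τ).
C(110.3) = 0.2798 + (1.444 − 0.2798)·e^(−110.3/56.4991) = 0.2798 + (1.16420)·0.141955 = 0.445064 mol/L.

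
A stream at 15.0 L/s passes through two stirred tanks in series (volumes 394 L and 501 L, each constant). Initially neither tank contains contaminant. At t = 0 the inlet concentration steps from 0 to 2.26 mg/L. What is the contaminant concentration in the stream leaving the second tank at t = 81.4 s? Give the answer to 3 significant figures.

1.71 mg/L

Each tank obeys Vᵢ dCᵢ/dt = Q(Cᵢ₋₁ − Cᵢ), so τᵢ = Vᵢ/Q.
τ₁ = 394/15.0 = 26.267 s; τ₂ = 501/15.0 = 33.400 s.
Tank 1: C₁ = C_in(1 − e^(−t/τ₁)). Tank 2 (τ₁ ≠ τ₂): C₂ = C_in[1 − (τ₁ e^(−t/τ₁) − τ₂ e^(−t/τ₂))/(τ₁ − τ₂)].
At t = 81.4: e^(−t/τ₁) = 0.045095, e^(−t/τ₂) = 0.087412.
C₂ = 2.26·[1 − (26.267·0.045095 − 33.400·0.087412)/(-7.1333)] = 2.26·0.75677 = 1.7103 mg/L.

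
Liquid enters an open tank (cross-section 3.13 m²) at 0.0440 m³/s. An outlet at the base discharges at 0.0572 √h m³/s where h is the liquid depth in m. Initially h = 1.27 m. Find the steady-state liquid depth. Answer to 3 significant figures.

Volume balance on the tank: A dh/dt = Q_in − 0.0572 √h. At steady state dh/dt = 0:
Q_in = 0.0572 √h_ss ⇒ √h_ss = 0.0440/0.0572 = 0.76923.
h_ss = 0.76923² = 0.59172 m. (Since h₀ = 1.27 m > h_ss, the level will fall toward this value.)

0.592 m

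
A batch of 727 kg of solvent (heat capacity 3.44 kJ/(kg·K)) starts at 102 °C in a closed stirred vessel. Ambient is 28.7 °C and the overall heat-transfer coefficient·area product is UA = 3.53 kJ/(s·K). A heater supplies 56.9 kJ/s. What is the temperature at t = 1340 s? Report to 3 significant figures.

53.4 °C

Lumped-capacitance energy balance: M c_p dT/dt = UA(T_amb − T) + Q̇.
dT/dt = (T_ss − T)/τ with T_ss = T_amb + Q̇/UA = 28.7 + 56.9/3.53 = 44.819 °C, τ = M c_p/UA = 727·3.44/3.53 = 708.46 s.
Integrating: T(t) = T_ss + (T₀ − T_ss) e^(−t/τ).
T(1340) = 44.819 + (57.181)·0.15086 = 53.445 °C.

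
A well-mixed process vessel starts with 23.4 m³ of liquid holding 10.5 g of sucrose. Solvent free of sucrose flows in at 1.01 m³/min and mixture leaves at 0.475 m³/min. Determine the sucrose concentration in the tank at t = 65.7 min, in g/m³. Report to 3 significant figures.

0.0794 g/m³

Let m(t) be the amount of sucrose. Volume: V(t) = V₀ + (Q_in − Q_out) t = 23.4 + 0.53500 t; V(65.7) = 58.550 m³.
No sucrose enters, so dm/dt = −Q_out · (m/V).
Separate: dm/m = −Q_out dt/V(t) ⇒ ln(m/m₀) = −(Q_out/(Q_in−Q_out)) ln(V/V₀).
m = m₀ (V₀/V)^(Q_out/(Q_in−Q_out)) = 10.5 × (23.4/58.550)^(0.88785) = 4.6511 g.
C = m/V = 4.6511/58.550 = 0.079438 g/m³.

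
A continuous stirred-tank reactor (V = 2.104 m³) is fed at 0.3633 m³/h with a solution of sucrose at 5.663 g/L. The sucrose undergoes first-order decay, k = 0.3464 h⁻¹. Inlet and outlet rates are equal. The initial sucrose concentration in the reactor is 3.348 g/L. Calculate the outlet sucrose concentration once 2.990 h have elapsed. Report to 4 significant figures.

2.194 g/L

Species balance: V dC/dt = Q C_in − Q C − k V C.
This is linear with rate a = Q/V + k = 0.519071 h⁻¹.
C_ss = Q C_in/(Q + kV) = 1.88382 g/L; C(t) = C_ss + (C₀ − C_ss) e^(−a t).
C(2.990) = 1.88382 + (1.46418)·e^(−0.519071·2.990) = 1.88382 + (1.46418)·0.211819 = 2.19396 g/L.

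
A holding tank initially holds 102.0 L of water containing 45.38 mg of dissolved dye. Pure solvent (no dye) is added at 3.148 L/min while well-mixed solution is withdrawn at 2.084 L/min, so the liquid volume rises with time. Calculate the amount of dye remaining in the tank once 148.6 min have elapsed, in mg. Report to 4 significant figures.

7.254 mg

Let m(t) be the amount of dye. Volume: V(t) = V₀ + (Q_in − Q_out) t = 102.0 + 1.06400 t; V(148.6) = 260.110 L.
Species balance (pure solvent in): dm/dt = −Q_out · m/V(t).
Separate: dm/m = −Q_out dt/V(t) ⇒ ln(m/m₀) = −(Q_out/(Q_in−Q_out)) ln(V/V₀).
m = m₀ (V₀/V)^(Q_out/(Q_in−Q_out)) = 45.38 × (102.0/260.110)^(1.95865) = 7.25374 mg.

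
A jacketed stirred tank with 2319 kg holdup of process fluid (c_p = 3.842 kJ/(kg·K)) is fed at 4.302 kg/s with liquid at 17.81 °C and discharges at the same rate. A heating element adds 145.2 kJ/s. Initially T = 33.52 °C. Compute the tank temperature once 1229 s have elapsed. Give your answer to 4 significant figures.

M c_p dT/dt = ṁ c_p (T_in − T) + Q̇.
Rearrange: dT/dt = (T_ss − T)/τ with τ = M/ṁ = 539.052 s and T_ss = T_in + Q̇/(ṁ c_p) = 26.5949 °C.
Integrating: T(t) = T_ss + (T₀ − T_ss) e^(−t/τ).
T(1229) = 26.5949 + (6.92506)·e^(−1229/539.052) = 26.5949 + (6.92506)·0.102291 = 27.3033 °C.

27.30 °C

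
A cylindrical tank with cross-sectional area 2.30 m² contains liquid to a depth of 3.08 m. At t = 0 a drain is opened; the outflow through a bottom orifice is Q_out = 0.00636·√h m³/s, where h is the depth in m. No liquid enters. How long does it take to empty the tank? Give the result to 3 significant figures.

With no inflow, A dh/dt = −0.00636 √h.
This is separable: 2 d(√h)/dt = −0.00636/A, so √h = √h₀ − (0.00636/(2A)) t.
Set h = 0: 2√h₀ = (0.00636/A) t_empty ⇒ t_empty = 2A√h₀/0.00636.
t_empty = 2·2.30·√3.08/0.00636 = 4.6000·1.7550/0.00636 = 1269.3 s.

1270 s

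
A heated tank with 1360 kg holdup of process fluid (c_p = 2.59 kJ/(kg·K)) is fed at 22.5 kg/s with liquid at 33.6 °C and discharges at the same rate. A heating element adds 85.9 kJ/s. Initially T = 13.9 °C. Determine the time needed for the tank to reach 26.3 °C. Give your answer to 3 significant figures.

M c_p dT/dt = ṁ c_p (T_in − T) + Q̇.
τ = M/ṁ = 60.444 s; T_ss = T_in + Q̇/(ṁ c_p) = 35.074 °C.
T(t) = T_ss + (T₀ − T_ss) e^(−t/τ). Set T = 26.3:
e^(−t/τ) = (26.3 − 35.074)/(13.9 − 35.074) = 0.41438
t = −60.444 · ln(0.41438) = 53.250 s.

53.3 s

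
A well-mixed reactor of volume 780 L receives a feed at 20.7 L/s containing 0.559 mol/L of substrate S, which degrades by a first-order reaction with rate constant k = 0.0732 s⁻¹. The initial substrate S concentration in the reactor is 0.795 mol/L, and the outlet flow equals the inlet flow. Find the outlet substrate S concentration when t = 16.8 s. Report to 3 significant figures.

Species balance: V dC/dt = Q C_in − Q C − k V C.
This is linear with rate a = Q/V + k = 0.099738 s⁻¹.
C_ss = Q C_in/(Q + kV) = 0.14874 mol/L; C(t) = C_ss + (C₀ − C_ss) e^(−a t).
C(16.8) = 0.14874 + (0.64626)·e^(−0.099738·16.8) = 0.14874 + (0.64626)·0.18719 = 0.26972 mol/L.

0.270 mol/L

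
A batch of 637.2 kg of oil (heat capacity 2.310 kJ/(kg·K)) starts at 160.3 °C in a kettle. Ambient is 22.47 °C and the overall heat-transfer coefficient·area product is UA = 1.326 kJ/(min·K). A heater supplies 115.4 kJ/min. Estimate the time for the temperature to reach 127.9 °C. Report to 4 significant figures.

1127 min

Lumped-capacitance energy balance: M c_p dT/dt = UA(T_amb − T) + Q̇.
τ = M c_p/UA = 1110.05 min; T_ss = T_amb + Q̇/UA = 22.47 + 115.4/1.326 = 109.499 °C.
T(t) = T_ss + (T₀ − T_ss)e^(−t/τ); set T = 127.9:
t = −τ ln[(T − T_ss)/(T₀ − T_ss)] = −1110.05 · ln(0.362222) = 1127.26 min.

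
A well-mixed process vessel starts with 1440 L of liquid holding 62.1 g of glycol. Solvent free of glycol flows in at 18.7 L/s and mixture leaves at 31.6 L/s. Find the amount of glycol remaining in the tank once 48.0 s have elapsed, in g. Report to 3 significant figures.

Let m(t) be the amount of glycol. Volume: V(t) = V₀ + (Q_in − Q_out) t = 1440 − 12.900 t; V(48.0) = 820.80 L.
Species balance (pure solvent in): dm/dt = −Q_out · m/V(t).
Separate: dm/m = −Q_out dt/V(t) ⇒ ln(m/m₀) = −(Q_out/(Q_in−Q_out)) ln(V/V₀).
m = m₀ (V₀/V)^(Q_out/(Q_in−Q_out)) = 62.1 × (1440/820.80)^(-2.4496) = 15.670 g.

15.7 g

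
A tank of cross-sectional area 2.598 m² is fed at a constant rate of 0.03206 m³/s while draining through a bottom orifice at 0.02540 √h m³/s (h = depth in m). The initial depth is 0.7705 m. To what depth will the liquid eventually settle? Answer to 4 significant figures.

Level balance: A dh/dt = 0.03206 − 0.02540 √h. Setting dh/dt = 0:
Q_in = 0.02540 √h_ss ⇒ √h_ss = 0.03206/0.02540 = 1.26220.
h_ss = 1.26220² = 1.59316 m. (Since h₀ = 0.7705 m < h_ss, the level will rise toward this value.)

1.593 m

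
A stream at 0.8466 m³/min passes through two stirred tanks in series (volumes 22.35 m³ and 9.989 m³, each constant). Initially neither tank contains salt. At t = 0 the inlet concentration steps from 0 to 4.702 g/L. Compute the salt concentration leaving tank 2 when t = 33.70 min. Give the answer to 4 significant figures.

2.548 g/L

Species balance on tank i: dCᵢ/dt = (Cᵢ₋₁ − Cᵢ)/τᵢ with τᵢ = Vᵢ/Q.
τ₁ = 22.35/0.8466 = 26.3997 min; τ₂ = 9.989/0.8466 = 11.7990 min.
Tank 1: C₁ = C_in(1 − e^(−t/τ₁)). Tank 2 (τ₁ ≠ τ₂): C₂ = C_in[1 − (τ₁ e^(−t/τ₁) − τ₂ e^(−t/τ₂))/(τ₁ − τ₂)].
At t = 33.70: e^(−t/τ₁) = 0.279004, e^(−t/τ₂) = 0.0574877.
C₂ = 4.702·[1 − (26.3997·0.279004 − 11.7990·0.0574877)/(14.6008)] = 4.702·0.541987 = 2.54842 g/L.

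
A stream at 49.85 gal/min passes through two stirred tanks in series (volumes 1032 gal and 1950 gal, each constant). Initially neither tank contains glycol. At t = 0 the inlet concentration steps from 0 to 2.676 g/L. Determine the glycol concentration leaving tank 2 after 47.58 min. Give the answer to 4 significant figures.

1.294 g/L

Species balance on tank i: dCᵢ/dt = (Cᵢ₋₁ − Cᵢ)/τᵢ with τᵢ = Vᵢ/Q.
τ₁ = 1032/49.85 = 20.7021 min; τ₂ = 1950/49.85 = 39.1174 min.
Tank 1: C₁ = C_in(1 − e^(−t/τ₁)). Tank 2 (τ₁ ≠ τ₂): C₂ = C_in[1 − (τ₁ e^(−t/τ₁) − τ₂ e^(−t/τ₂))/(τ₁ − τ₂)].
At t = 47.58: e^(−t/τ₁) = 0.100428, e^(−t/τ₂) = 0.296313.
C₂ = 2.676·[1 − (20.7021·0.100428 − 39.1174·0.296313)/(-18.4152)] = 2.676·0.483477 = 1.29378 g/L.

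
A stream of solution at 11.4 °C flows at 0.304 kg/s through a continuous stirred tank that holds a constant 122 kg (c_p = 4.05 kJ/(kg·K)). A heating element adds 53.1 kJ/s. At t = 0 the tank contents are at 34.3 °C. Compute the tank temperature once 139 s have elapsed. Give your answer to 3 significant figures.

40.2 °C

Heat balance on the well-mixed liquid: M c_p dT/dt = ṁ c_p (T_in − T) + 53.1.
Rearrange: dT/dt = (T_ss − T)/τ with τ = M/ṁ = 401.32 s and T_ss = T_in + Q̇/(ṁ c_p) = 54.529 °C.
Integrating: T(t) = T_ss + (T₀ − T_ss) e^(−t/τ).
T(139) = 54.529 + (-20.229)·e^(−139/401.32) = 54.529 + (-20.229)·0.70726 = 40.222 °C.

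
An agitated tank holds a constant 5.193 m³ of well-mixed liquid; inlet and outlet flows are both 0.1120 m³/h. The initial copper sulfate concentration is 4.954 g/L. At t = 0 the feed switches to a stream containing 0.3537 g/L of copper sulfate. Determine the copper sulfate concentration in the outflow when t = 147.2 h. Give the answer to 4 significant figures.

0.5460 g/L

Mass balance on the solute (V constant): V dC/dt = Q(C_in − C).
Rewrite as dC/dt + C/τ = C_in/τ, τ = V/Q = 46.3661 h.
Integrating: C(t) = C_in + (C₀ − C_in) e^(−t/τ).
C(147.2) = 0.3537 + (4.954 − 0.3537)·e^(−147.2/46.3661) = 0.3537 + (4.60030)·0.0418052 = 0.546016 g/L.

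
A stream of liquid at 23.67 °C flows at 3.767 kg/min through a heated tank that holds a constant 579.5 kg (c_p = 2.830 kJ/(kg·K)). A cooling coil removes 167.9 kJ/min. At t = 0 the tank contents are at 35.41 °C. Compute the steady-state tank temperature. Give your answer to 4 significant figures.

Unsteady energy balance on the tank contents: M c_p dT/dt = ṁ c_p (T_in − T) − 167.9.
At steady state dT/dt = 0 ⇒ T_ss = T_in − Q̇/(ṁ c_p) = 23.67 − 167.9/(3.767·2.830) = 7.92043 °C.

7.920 °C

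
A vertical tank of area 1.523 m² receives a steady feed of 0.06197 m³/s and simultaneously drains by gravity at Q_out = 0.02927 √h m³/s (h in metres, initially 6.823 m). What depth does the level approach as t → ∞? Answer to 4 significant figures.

4.482 m

A dh/dt = Q_in − 0.02927 √h. Steady state requires inflow = outflow:
Q_in = 0.02927 √h_ss ⇒ √h_ss = 0.06197/0.02927 = 2.11718.
h_ss = 2.11718² = 4.48247 m. (Since h₀ = 6.823 m > h_ss, the level will fall toward this value.)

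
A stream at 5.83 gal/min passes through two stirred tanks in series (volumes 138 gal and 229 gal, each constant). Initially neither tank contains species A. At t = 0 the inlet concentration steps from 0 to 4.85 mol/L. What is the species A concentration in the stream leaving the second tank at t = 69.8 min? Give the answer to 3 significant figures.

3.17 mol/L

Species balance on tank i: dCᵢ/dt = (Cᵢ₋₁ − Cᵢ)/τᵢ with τᵢ = Vᵢ/Q.
τ₁ = 138/5.83 = 23.671 min; τ₂ = 229/5.83 = 39.280 min.
Tank 1: C₁ = C_in(1 − e^(−t/τ₁)). Tank 2 (τ₁ ≠ τ₂): C₂ = C_in[1 − (τ₁ e^(−t/τ₁) − τ₂ e^(−t/τ₂))/(τ₁ − τ₂)].
At t = 69.8: e^(−t/τ₁) = 0.052403, e^(−t/τ₂) = 0.16914.
C₂ = 4.85·[1 − (23.671·0.052403 − 39.280·0.16914)/(-15.609)] = 4.85·0.65382 = 3.1710 mol/L.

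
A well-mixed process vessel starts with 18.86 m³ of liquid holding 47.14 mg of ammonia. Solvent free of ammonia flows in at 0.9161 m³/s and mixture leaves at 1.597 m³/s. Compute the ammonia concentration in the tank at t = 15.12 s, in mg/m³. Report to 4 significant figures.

0.8642 mg/m³

Let m(t) be the amount of ammonia. Volume: V(t) = V₀ + (Q_in − Q_out) t = 18.86 − 0.680900 t; V(15.12) = 8.56479 m³.
No ammonia enters, so dm/dt = −Q_out · (m/V).
dm/m = −Q_out dt/(V₀ − 0.680900 t); integrating gives ln(m/m₀) = −(Q_out/(Q_in−Q_out)) ln(V/V₀).
m = m₀ (V₀/V)^(Q_out/(Q_in−Q_out)) = 47.14 × (18.86/8.56479)^(-2.34543) = 7.40150 mg.
C = m/V = 7.40150/8.56479 = 0.864177 mg/m³.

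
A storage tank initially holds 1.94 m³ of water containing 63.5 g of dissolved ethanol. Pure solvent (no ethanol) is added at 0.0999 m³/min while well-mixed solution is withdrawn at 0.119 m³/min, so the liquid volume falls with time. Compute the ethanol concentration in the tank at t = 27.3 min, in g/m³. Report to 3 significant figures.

6.37 g/m³

Let m(t) be the amount of ethanol. Volume: V(t) = V₀ + (Q_in − Q_out) t = 1.94 − 0.019100 t; V(27.3) = 1.4186 m³.
Solute balance: dm/dt = 0 − Q_out C = −Q_out m/V(t).
dm/m = −Q_out dt/(V₀ − 0.019100 t); integrating gives ln(m/m₀) = −(Q_out/(Q_in−Q_out)) ln(V/V₀).
m = m₀ (V₀/V)^(Q_out/(Q_in−Q_out)) = 63.5 × (1.94/1.4186)^(-6.2304) = 9.0313 g.
C = m/V = 9.0313/1.4186 = 6.3665 g/m³.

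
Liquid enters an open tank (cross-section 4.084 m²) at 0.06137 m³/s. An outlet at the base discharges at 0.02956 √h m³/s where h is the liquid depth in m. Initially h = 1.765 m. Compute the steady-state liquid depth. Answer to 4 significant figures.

Level balance: A dh/dt = 0.06137 − 0.02956 √h. Setting dh/dt = 0:
Q_in = 0.02956 √h_ss ⇒ √h_ss = 0.06137/0.02956 = 2.07612.
h_ss = 2.07612² = 4.31026 m. (Since h₀ = 1.765 m < h_ss, the level will rise toward this value.)

4.310 m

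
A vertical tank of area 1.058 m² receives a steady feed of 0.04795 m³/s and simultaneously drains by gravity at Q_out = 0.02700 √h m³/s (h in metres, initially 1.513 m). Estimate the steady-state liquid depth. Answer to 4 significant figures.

A dh/dt = Q_in − 0.02700 √h. Steady state requires inflow = outflow:
Q_in = 0.02700 √h_ss ⇒ √h_ss = 0.04795/0.02700 = 1.77593.
h_ss = 1.77593² = 3.15391 m. (Since h₀ = 1.513 m < h_ss, the level will rise toward this value.)

3.154 m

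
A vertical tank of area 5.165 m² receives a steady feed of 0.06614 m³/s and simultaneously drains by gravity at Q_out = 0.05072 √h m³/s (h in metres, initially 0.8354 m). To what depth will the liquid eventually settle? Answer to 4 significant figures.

Level balance: A dh/dt = 0.06614 − 0.05072 √h. Setting dh/dt = 0:
Q_in = 0.05072 √h_ss ⇒ √h_ss = 0.06614/0.05072 = 1.30402.
h_ss = 1.30402² = 1.70047 m. (Since h₀ = 0.8354 m < h_ss, the level will rise toward this value.)

1.700 m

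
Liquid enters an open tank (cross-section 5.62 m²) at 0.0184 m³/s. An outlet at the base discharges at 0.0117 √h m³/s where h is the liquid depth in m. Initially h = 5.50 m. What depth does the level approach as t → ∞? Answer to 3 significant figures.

Mass balance (ρ constant): A dh/dt = Q_in − 0.0117 √h. At steady state dh/dt = 0:
Q_in = 0.0117 √h_ss ⇒ √h_ss = 0.0184/0.0117 = 1.5726.
h_ss = 1.5726² = 2.4732 m. (Since h₀ = 5.50 m > h_ss, the level will fall toward this value.)

2.47 m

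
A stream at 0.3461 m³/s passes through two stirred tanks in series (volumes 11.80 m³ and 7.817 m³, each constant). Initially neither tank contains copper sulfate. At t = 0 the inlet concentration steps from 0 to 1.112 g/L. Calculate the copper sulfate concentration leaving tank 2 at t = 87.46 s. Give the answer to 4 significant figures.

0.9041 g/L

Time constants: τᵢ = Vᵢ/Q for each well-mixed tank.
τ₁ = 11.80/0.3461 = 34.0942 s; τ₂ = 7.817/0.3461 = 22.5860 s.
Tank 1: C₁ = C_in(1 − e^(−t/τ₁)). Tank 2 (τ₁ ≠ τ₂): C₂ = C_in[1 − (τ₁ e^(−t/τ₁) − τ₂ e^(−t/τ₂))/(τ₁ − τ₂)].
At t = 87.46: e^(−t/τ₁) = 0.0769002, e^(−t/τ₂) = 0.0208101.
C₂ = 1.112·[1 − (34.0942·0.0769002 − 22.5860·0.0208101)/(11.5082)] = 1.112·0.813018 = 0.904076 g/L.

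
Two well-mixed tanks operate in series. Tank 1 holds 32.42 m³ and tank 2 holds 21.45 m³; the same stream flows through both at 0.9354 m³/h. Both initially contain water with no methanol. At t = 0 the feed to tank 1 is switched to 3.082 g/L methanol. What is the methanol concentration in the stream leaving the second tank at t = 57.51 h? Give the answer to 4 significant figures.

1.840 g/L

Species balance on tank i: dCᵢ/dt = (Cᵢ₋₁ − Cᵢ)/τᵢ with τᵢ = Vᵢ/Q.
τ₁ = 32.42/0.9354 = 34.6590 h; τ₂ = 21.45/0.9354 = 22.9314 h.
Tank 1: C₁ = C_in(1 − e^(−t/τ₁)). Tank 2 (τ₁ ≠ τ₂): C₂ = C_in[1 − (τ₁ e^(−t/τ₁) − τ₂ e^(−t/τ₂))/(τ₁ − τ₂)].
At t = 57.51: e^(−t/τ₁) = 0.190270, e^(−t/τ₂) = 0.0814376.
C₂ = 3.082·[1 − (34.6590·0.190270 − 22.9314·0.0814376)/(11.7276)] = 3.082·0.596926 = 1.83973 g/L.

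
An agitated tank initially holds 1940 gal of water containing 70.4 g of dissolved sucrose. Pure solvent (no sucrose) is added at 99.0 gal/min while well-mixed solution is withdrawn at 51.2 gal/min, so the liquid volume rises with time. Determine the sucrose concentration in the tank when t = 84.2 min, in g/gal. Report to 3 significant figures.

Total volume: dV/dt = Q_in − Q_out = 47.800 gal/min, so V(t) = 1940 + 47.800 t and V(84.2) = 5964.8 gal.
No sucrose enters, so dm/dt = −Q_out · (m/V).
dm/m = −Q_out dt/(V₀ + 47.800 t); integrating gives ln(m/m₀) = −(Q_out/(Q_in−Q_out)) ln(V/V₀).
m = m₀ (V₀/V)^(Q_out/(Q_in−Q_out)) = 70.4 × (1940/5964.8)^(1.0711) = 21.139 g.
C = m/V = 21.139/5964.8 = 0.0035440 g/gal.

0.00354 g/gal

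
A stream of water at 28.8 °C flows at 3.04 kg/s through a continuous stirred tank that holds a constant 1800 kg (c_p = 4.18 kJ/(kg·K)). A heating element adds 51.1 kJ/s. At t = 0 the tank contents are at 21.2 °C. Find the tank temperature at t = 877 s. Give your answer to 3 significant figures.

30.2 °C

M c_p dT/dt = ṁ c_p (T_in − T) + Q̇.
Rearrange: dT/dt = (T_ss − T)/τ with τ = M/ṁ = 592.11 s and T_ss = T_in + Q̇/(ṁ c_p) = 32.821 °C.
T approaches T_ss exponentially: T(t) = T_ss + (T₀ − T_ss) e^(−t/τ).
T(877) = 32.821 + (-11.621)·e^(−877/592.11) = 32.821 + (-11.621)·0.22737 = 30.179 °C.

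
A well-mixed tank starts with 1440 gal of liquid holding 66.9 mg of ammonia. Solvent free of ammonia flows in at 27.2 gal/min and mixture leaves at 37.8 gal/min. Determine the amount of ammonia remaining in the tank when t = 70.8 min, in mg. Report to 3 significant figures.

4.84 mg

Total volume: dV/dt = Q_in − Q_out = -10.600 gal/min, so V(t) = 1440 − 10.600 t and V(70.8) = 689.52 gal.
Species balance (pure solvent in): dm/dt = −Q_out · m/V(t).
dm/m = −Q_out dt/(V₀ − 10.600 t); integrating gives ln(m/m₀) = −(Q_out/(Q_in−Q_out)) ln(V/V₀).
m = m₀ (V₀/V)^(Q_out/(Q_in−Q_out)) = 66.9 × (1440/689.52)^(-3.5660) = 4.8412 mg.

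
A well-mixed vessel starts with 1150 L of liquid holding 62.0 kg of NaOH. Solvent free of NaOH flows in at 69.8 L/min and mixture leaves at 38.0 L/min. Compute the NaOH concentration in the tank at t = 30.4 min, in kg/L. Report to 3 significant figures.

0.0141 kg/L

Total volume: dV/dt = Q_in − Q_out = 31.800 L/min, so V(t) = 1150 + 31.800 t and V(30.4) = 2116.7 L.
Species balance (pure solvent in): dm/dt = −Q_out · m/V(t).
dm/m = −Q_out dt/(V₀ + 31.800 t); integrating gives ln(m/m₀) = −(Q_out/(Q_in−Q_out)) ln(V/V₀).
m = m₀ (V₀/V)^(Q_out/(Q_in−Q_out)) = 62.0 × (1150/2116.7)^(1.1950) = 29.907 kg.
C = m/V = 29.907/2116.7 = 0.014129 kg/L.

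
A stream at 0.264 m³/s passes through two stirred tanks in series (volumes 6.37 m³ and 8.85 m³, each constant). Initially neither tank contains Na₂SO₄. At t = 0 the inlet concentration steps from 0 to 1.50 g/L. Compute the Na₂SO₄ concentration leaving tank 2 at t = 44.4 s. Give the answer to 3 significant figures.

Time constants: τᵢ = Vᵢ/Q for each well-mixed tank.
τ₁ = 6.37/0.264 = 24.129 s; τ₂ = 8.85/0.264 = 33.523 s.
Solving the cascade with C₁(0)=C₂(0)=0 gives C₂(t) = C_in[1 − (τ₁ e^(−t/τ₁) − τ₂ e^(−t/τ₂))/(τ₁ − τ₂)].
At t = 44.4: e^(−t/τ₁) = 0.15880, e^(−t/τ₂) = 0.26594.
C₂ = 1.50·[1 − (24.129·0.15880 − 33.523·0.26594)/(-9.3939)] = 1.50·0.45885 = 0.68827 g/L.

0.688 g/L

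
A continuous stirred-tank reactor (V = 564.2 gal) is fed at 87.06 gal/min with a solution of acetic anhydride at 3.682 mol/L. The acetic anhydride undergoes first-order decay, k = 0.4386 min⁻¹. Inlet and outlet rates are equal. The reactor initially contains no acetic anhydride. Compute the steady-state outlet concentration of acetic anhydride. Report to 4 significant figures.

0.9583 mol/L

V dC/dt = Q(C_in − C) − k V C.
Steady state (dC/dt = 0): C_ss = Q C_in/(Q + kV) = C_in/(1 + kV/Q).
C_ss = 87.06·3.682/(87.06 + 0.4386·564.2) = 320.555/334.518 = 0.958259 mol/L.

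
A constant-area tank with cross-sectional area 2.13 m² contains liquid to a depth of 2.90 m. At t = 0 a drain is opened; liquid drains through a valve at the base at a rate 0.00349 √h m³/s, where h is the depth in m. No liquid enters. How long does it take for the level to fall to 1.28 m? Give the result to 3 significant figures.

A dh/dt = −Q_out = −0.00349 √h.
This is separable: 2 d(√h)/dt = −0.00349/A, so √h = √h₀ − (0.00349/(2A)) t.
t = 2A(√h₀ − √h)/0.00349 = 2·2.13·(√2.90 − √1.28)/0.00349
  = 4.2600 × (1.7029 − 1.1314) / 0.00349 = 697.67 s.

698 s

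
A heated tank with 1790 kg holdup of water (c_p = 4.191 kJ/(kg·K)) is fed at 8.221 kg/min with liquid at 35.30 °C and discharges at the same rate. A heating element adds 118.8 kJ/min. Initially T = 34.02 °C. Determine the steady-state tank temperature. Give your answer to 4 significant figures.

M c_p dT/dt = ṁ c_p (T_in − T) + Q̇.
At steady state dT/dt = 0 ⇒ T_ss = T_in + Q̇/(ṁ c_p) = 35.30 + 118.8/(8.221·4.191) = 38.7481 °C.

38.75 °C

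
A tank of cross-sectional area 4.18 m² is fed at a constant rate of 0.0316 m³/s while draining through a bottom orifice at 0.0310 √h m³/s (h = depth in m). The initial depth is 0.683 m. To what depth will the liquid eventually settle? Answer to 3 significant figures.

Mass balance (ρ constant): A dh/dt = Q_in − 0.0310 √h. At steady state dh/dt = 0:
Q_in = 0.0310 √h_ss ⇒ √h_ss = 0.0316/0.0310 = 1.0194.
h_ss = 1.0194² = 1.0391 m. (Since h₀ = 0.683 m < h_ss, the level will rise toward this value.)

1.04 m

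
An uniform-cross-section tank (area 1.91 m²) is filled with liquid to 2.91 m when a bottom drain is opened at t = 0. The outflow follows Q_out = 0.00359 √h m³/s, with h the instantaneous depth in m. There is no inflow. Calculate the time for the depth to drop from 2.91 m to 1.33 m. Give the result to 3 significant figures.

Unsteady balance on liquid volume: A dh/dt = −0.00359 √h.
This is separable: 2 d(√h)/dt = −0.00359/A, so √h = √h₀ − (0.00359/(2A)) t.
t = 2A(√h₀ − √h)/0.00359 = 2·1.91·(√2.91 − √1.33)/0.00359
  = 3.8200 × (1.7059 − 1.1533) / 0.00359 = 588.02 s.

588 s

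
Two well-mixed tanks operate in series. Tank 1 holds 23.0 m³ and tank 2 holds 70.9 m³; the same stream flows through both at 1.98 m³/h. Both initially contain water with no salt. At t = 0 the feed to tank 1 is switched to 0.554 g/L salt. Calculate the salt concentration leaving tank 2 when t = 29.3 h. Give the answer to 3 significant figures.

Species balance on tank i: dCᵢ/dt = (Cᵢ₋₁ − Cᵢ)/τᵢ with τᵢ = Vᵢ/Q.
τ₁ = 23.0/1.98 = 11.616 h; τ₂ = 70.9/1.98 = 35.808 h.
Tank 1: C₁ = C_in(1 − e^(−t/τ₁)). Tank 2 (τ₁ ≠ τ₂): C₂ = C_in[1 − (τ₁ e^(−t/τ₁) − τ₂ e^(−t/τ₂))/(τ₁ − τ₂)].
At t = 29.3: e^(−t/τ₁) = 0.080271, e^(−t/τ₂) = 0.44120.
C₂ = 0.554·[1 − (11.616·0.080271 − 35.808·0.44120)/(-24.192)] = 0.554·0.38549 = 0.21356 g/L.

0.214 g/L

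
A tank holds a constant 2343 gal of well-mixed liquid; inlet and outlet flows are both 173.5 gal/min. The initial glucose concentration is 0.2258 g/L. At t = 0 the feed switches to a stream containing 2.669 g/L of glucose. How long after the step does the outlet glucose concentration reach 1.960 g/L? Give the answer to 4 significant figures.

16.71 min

Unsteady species balance (constant V, well mixed): V dC/dt = Q(C_in − C), so τ = V/Q = 13.5043 min.
C(t) = C_in + (C₀ − C_in) e^(−t/τ). Set C = 1.960 and solve for t:
e^(−t/τ) = (C − C_in)/(C₀ − C_in) = (1.960 − 2.669)/(0.2258 − 2.669) = 0.290193
t = −τ ln(…) = 13.5043 × 1.23721 = 16.7077 min.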